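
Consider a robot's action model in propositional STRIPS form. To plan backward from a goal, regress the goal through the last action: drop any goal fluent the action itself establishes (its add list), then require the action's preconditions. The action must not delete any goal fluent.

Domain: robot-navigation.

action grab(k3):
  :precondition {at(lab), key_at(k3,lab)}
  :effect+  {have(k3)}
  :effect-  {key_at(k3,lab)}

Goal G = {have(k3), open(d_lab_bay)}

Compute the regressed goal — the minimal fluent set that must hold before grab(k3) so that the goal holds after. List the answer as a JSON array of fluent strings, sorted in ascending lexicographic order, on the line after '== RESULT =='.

Compute (G \ add) ∪ pre:
  G ∩ del = {}  (empty — regression defined)
  G \ add = {have(k3), open(d_lab_bay)} \ {have(k3)} = {open(d_lab_bay)}
  ∪ pre   = {open(d_lab_bay)} ∪ {at(lab), key_at(k3,lab)}
          = {at(lab), key_at(k3,lab), open(d_lab_bay)}

== RESULT ==
["at(lab)", "key_at(k3,lab)", "open(d_lab_bay)"]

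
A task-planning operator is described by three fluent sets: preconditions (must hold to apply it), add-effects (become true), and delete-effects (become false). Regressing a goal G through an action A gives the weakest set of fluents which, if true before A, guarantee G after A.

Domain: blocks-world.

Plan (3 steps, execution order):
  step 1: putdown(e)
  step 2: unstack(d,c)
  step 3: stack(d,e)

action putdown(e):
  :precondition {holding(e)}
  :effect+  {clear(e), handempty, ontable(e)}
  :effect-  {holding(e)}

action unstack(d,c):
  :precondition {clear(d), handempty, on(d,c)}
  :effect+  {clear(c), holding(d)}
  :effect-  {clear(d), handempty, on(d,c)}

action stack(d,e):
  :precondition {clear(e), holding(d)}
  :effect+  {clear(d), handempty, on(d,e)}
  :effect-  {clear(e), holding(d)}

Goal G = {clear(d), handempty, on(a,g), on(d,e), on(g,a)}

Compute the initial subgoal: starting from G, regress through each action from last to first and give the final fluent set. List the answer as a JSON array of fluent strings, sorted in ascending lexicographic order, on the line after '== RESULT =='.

Work backward from the goal:
  through step 3 (stack(d,e)): drop {clear(d), handempty, on(d,e)}, keep {on(a,g), on(g,a)}, require {clear(e), holding(d)}
    → {clear(e), holding(d), on(a,g), on(g,a)}
  through step 2 (unstack(d,c)): drop {holding(d)}, keep {clear(e), on(a,g), on(g,a)}, require {clear(d), handempty, on(d,c)}
    → {clear(d), clear(e), handempty, on(a,g), on(d,c), on(g,a)}
  through step 1 (putdown(e)): drop {clear(e), handempty}, keep {clear(d), on(a,g), on(d,c), on(g,a)}, require {holding(e)}
    → {clear(d), holding(e), on(a,g), on(d,c), on(g,a)}

== RESULT ==
["clear(d)", "holding(e)", "on(a,g)", "on(d,c)", "on(g,a)"]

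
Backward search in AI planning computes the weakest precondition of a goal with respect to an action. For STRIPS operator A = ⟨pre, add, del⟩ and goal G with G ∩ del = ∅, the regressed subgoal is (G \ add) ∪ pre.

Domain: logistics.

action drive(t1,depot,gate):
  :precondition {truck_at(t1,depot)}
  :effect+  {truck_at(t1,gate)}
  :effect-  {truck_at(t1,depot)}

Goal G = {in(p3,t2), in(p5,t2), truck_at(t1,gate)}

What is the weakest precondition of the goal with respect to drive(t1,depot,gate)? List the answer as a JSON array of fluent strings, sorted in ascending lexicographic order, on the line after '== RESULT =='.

Regress:
  G ∩ del = {}  (empty — regression defined)
  G \ add = {in(p3,t2), in(p5,t2), truck_at(t1,gate)} \ {truck_at(t1,gate)} = {in(p3,t2), in(p5,t2)}
  ∪ pre   = {in(p3,t2), in(p5,t2)} ∪ {truck_at(t1,depot)}
          = {in(p3,t2), in(p5,t2), truck_at(t1,depot)}

== RESULT ==
["in(p3,t2)", "in(p5,t2)", "truck_at(t1,depot)"]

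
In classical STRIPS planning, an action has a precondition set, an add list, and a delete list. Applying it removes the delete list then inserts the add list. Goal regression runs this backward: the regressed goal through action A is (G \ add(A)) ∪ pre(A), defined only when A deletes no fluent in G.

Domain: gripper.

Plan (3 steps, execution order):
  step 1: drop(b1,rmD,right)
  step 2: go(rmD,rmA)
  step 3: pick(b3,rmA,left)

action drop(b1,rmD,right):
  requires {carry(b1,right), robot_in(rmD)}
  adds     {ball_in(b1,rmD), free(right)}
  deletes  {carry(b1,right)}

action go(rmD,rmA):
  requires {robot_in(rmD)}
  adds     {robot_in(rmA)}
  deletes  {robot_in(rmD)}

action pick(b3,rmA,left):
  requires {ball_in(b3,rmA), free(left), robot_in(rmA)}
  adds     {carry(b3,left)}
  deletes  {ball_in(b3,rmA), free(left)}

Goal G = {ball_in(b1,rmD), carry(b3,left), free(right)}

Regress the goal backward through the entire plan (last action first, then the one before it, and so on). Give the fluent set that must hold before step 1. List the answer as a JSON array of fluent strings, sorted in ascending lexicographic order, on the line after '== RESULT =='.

Regress step by step:
  through step 3 (pick(b3,rmA,left)): drop {carry(b3,left)}, keep {ball_in(b1,rmD), free(right)}, require {ball_in(b3,rmA), free(left), robot_in(rmA)}
    → {ball_in(b1,rmD), ball_in(b3,rmA), free(left), free(right), robot_in(rmA)}
  through step 2 (go(rmD,rmA)): drop {robot_in(rmA)}, keep {ball_in(b1,rmD), ball_in(b3,rmA), free(left), free(right)}, require {robot_in(rmD)}
    → {ball_in(b1,rmD), ball_in(b3,rmA), free(left), free(right), robot_in(rmD)}
  through step 1 (drop(b1,rmD,right)): drop {ball_in(b1,rmD), free(right)}, keep {ball_in(b3,rmA), free(left), robot_in(rmD)}, require {carry(b1,right), robot_in(rmD)}
    → {ball_in(b3,rmA), carry(b1,right), free(left), robot_in(rmD)}

== RESULT ==
["ball_in(b3,rmA)", "carry(b1,right)", "free(left)", "robot_in(rmD)"]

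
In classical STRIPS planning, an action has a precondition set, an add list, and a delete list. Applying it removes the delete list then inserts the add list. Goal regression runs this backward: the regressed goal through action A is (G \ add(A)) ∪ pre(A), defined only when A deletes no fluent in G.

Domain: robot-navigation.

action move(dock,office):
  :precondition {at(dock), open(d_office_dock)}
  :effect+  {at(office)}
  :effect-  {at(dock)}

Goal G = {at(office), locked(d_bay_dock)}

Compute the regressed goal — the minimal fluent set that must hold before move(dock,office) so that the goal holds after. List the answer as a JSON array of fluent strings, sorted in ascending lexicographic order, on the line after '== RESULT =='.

Compute (G \ add) ∪ pre:
  G ∩ del = {}  (empty — regression defined)
  G \ add = {at(office), locked(d_bay_dock)} \ {at(office)} = {locked(d_bay_dock)}
  ∪ pre   = {locked(d_bay_dock)} ∪ {at(dock), open(d_office_dock)}
          = {at(dock), locked(d_bay_dock), open(d_office_dock)}

== RESULT ==
["at(dock)", "locked(d_bay_dock)", "open(d_office_dock)"]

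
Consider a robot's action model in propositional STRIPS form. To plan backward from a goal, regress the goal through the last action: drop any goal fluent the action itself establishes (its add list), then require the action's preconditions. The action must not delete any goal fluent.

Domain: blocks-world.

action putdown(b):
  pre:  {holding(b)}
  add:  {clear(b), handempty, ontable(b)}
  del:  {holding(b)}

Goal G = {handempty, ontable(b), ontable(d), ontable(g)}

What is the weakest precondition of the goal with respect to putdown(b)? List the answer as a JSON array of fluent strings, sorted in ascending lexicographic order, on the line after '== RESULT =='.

Compute (G \ add) ∪ pre:
  G ∩ del = {}  (empty — regression defined)
  G \ add = {handempty, ontable(b), ontable(d), ontable(g)} \ {clear(b), handempty, ontable(b)} = {ontable(d), ontable(g)}
  ∪ pre   = {ontable(d), ontable(g)} ∪ {holding(b)}
          = {holding(b), ontable(d), ontable(g)}

== RESULT ==
["holding(b)", "ontable(d)", "ontable(g)"]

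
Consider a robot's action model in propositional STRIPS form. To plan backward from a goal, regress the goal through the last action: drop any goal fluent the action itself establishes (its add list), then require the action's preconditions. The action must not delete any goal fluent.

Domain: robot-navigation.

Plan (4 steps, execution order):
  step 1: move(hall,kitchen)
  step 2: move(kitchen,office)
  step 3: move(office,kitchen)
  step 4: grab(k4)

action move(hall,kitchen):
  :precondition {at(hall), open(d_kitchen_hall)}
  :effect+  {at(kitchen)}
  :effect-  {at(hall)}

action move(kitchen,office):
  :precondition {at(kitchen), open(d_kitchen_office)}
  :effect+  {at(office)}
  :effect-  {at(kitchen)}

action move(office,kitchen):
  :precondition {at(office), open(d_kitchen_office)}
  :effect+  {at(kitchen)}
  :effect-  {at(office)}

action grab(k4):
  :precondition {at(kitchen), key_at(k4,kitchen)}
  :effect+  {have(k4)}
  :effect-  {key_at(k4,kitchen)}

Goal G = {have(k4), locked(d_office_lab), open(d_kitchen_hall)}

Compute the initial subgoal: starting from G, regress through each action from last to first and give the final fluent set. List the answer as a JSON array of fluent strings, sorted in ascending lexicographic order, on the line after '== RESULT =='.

Work backward from the goal:
  through step 4 (grab(k4)): drop {have(k4)}, keep {locked(d_office_lab), open(d_kitchen_hall)}, require {at(kitchen), key_at(k4,kitchen)}
    → {at(kitchen), key_at(k4,kitchen), locked(d_office_lab), open(d_kitchen_hall)}
  through step 3 (move(office,kitchen)): drop {at(kitchen)}, keep {key_at(k4,kitchen), locked(d_office_lab), open(d_kitchen_hall)}, require {at(office), open(d_kitchen_office)}
    → {at(office), key_at(k4,kitchen), locked(d_office_lab), open(d_kitchen_hall), open(d_kitchen_office)}
  through step 2 (move(kitchen,office)): drop {at(office)}, keep {key_at(k4,kitchen), locked(d_office_lab), open(d_kitchen_hall), open(d_kitchen_office)}, require {at(kitchen), open(d_kitchen_office)}
    → {at(kitchen), key_at(k4,kitchen), locked(d_office_lab), open(d_kitchen_hall), open(d_kitchen_office)}
  through step 1 (move(hall,kitchen)): drop {at(kitchen)}, keep {key_at(k4,kitchen), locked(d_office_lab), open(d_kitchen_hall), open(d_kitchen_office)}, require {at(hall), open(d_kitchen_hall)}
    → {at(hall), key_at(k4,kitchen), locked(d_office_lab), open(d_kitchen_hall), open(d_kitchen_office)}

== RESULT ==
["at(hall)", "key_at(k4,kitchen)", "locked(d_office_lab)", "open(d_kitchen_hall)", "open(d_kitchen_office)"]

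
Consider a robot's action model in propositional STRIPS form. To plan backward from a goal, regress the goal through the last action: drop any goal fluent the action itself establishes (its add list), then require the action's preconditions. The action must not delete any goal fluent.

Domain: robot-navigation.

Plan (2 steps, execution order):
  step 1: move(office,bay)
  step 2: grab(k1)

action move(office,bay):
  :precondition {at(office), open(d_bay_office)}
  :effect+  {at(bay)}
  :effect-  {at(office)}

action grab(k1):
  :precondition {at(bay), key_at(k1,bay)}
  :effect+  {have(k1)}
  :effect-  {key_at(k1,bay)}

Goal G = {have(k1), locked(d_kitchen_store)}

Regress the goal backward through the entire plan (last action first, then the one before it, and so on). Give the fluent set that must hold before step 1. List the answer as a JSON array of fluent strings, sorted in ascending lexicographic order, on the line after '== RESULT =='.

Regress step by step:
  through step 2 (grab(k1)): drop {have(k1)}, keep {locked(d_kitchen_store)}, require {at(bay), key_at(k1,bay)}
    → {at(bay), key_at(k1,bay), locked(d_kitchen_store)}
  through step 1 (move(office,bay)): drop {at(bay)}, keep {key_at(k1,bay), locked(d_kitchen_store)}, require {at(office), open(d_bay_office)}
    → {at(office), key_at(k1,bay), locked(d_kitchen_store), open(d_bay_office)}

== RESULT ==
["at(office)", "key_at(k1,bay)", "locked(d_kitchen_store)", "open(d_bay_office)"]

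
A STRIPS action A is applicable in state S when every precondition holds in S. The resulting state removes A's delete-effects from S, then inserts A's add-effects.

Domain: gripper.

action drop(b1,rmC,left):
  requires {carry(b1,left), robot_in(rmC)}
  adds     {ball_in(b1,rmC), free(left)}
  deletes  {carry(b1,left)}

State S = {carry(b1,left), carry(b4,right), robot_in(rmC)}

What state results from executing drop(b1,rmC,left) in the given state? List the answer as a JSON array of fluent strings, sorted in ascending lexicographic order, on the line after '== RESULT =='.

Progress:
  pre ⊆ S: {carry(b1,left), robot_in(rmC)} ⊆ S  — applicable
  S \ del = {carry(b4,right), robot_in(rmC)}
  ∪ add   = {ball_in(b1,rmC), carry(b4,right), free(left), robot_in(rmC)}

== RESULT ==
["ball_in(b1,rmC)", "carry(b4,right)", "free(left)", "robot_in(rmC)"]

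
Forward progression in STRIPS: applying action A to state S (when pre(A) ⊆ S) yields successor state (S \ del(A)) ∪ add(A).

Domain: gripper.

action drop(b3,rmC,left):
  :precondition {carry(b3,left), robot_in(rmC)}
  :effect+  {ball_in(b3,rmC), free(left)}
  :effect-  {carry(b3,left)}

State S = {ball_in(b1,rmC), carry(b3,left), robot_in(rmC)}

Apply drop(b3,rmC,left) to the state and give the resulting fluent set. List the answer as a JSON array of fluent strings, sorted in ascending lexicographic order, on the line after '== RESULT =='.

Progress:
  pre ⊆ S: {carry(b3,left), robot_in(rmC)} ⊆ S  — applicable
  S \ del = {ball_in(b1,rmC), robot_in(rmC)}
  ∪ add   = {ball_in(b1,rmC), ball_in(b3,rmC), free(left), robot_in(rmC)}

== RESULT ==
["ball_in(b1,rmC)", "ball_in(b3,rmC)", "free(left)", "robot_in(rmC)"]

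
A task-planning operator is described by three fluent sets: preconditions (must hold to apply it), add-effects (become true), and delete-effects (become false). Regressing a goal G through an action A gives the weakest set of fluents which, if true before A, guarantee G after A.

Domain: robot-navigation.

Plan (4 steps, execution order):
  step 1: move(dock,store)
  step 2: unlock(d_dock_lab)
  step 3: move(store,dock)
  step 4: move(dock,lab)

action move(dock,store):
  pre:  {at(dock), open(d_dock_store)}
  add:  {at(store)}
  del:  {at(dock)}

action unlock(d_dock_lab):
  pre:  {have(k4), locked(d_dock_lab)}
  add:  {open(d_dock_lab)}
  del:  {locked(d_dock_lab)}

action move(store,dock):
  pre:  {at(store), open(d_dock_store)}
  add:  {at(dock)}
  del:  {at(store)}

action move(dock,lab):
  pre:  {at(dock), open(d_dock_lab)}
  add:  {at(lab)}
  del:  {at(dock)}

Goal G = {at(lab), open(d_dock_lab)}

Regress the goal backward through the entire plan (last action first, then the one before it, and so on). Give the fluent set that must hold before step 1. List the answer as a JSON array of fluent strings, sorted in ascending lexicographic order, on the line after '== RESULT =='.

Work backward from the goal:
  through step 4 (move(dock,lab)): drop {at(lab)}, keep {open(d_dock_lab)}, require {at(dock), open(d_dock_lab)}
    → {at(dock), open(d_dock_lab)}
  through step 3 (move(store,dock)): drop {at(dock)}, keep {open(d_dock_lab)}, require {at(store), open(d_dock_store)}
    → {at(store), open(d_dock_lab), open(d_dock_store)}
  through step 2 (unlock(d_dock_lab)): drop {open(d_dock_lab)}, keep {at(store), open(d_dock_store)}, require {have(k4), locked(d_dock_lab)}
    → {at(store), have(k4), locked(d_dock_lab), open(d_dock_store)}
  through step 1 (move(dock,store)): drop {at(store)}, keep {have(k4), locked(d_dock_lab), open(d_dock_store)}, require {at(dock), open(d_dock_store)}
    → {at(dock), have(k4), locked(d_dock_lab), open(d_dock_store)}

== RESULT ==
["at(dock)", "have(k4)", "locked(d_dock_lab)", "open(d_dock_store)"]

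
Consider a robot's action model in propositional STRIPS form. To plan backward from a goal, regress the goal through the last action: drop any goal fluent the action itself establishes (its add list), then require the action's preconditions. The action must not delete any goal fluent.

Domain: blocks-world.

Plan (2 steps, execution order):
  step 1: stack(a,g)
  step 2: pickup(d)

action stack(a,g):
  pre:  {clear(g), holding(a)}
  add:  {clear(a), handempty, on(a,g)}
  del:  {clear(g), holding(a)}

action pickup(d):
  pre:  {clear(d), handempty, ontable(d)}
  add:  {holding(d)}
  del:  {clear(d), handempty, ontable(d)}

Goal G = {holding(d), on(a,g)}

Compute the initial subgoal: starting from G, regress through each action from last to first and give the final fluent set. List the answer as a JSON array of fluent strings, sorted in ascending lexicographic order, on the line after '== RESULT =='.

Work backward from the goal:
  through step 2 (pickup(d)): drop {holding(d)}, keep {on(a,g)}, require {clear(d), handempty, ontable(d)}
    → {clear(d), handempty, on(a,g), ontable(d)}
  through step 1 (stack(a,g)): drop {handempty, on(a,g)}, keep {clear(d), ontable(d)}, require {clear(g), holding(a)}
    → {clear(d), clear(g), holding(a), ontable(d)}

== RESULT ==
["clear(d)", "clear(g)", "holding(a)", "ontable(d)"]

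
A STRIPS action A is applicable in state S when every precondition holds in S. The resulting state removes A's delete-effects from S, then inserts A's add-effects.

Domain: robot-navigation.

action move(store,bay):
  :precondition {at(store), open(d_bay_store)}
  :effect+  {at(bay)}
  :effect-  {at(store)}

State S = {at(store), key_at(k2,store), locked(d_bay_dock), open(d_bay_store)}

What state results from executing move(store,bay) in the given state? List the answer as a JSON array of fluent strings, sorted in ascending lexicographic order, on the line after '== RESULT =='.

Progress:
  pre ⊆ S: {at(store), open(d_bay_store)} ⊆ S  — applicable
  S \ del = {key_at(k2,store), locked(d_bay_dock), open(d_bay_store)}
  ∪ add   = {at(bay), key_at(k2,store), locked(d_bay_dock), open(d_bay_store)}

== RESULT ==
["at(bay)", "key_at(k2,store)", "locked(d_bay_dock)", "open(d_bay_store)"]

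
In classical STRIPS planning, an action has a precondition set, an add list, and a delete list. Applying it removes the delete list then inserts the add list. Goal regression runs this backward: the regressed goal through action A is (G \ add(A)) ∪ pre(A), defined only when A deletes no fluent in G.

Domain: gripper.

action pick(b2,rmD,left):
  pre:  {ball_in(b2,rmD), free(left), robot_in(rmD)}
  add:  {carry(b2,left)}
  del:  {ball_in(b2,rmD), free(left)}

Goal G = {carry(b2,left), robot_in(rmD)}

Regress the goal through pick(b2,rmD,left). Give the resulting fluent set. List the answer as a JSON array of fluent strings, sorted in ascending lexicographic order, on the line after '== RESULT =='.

Regress:
  G ∩ del = {}  (empty — regression defined)
  G \ add = {carry(b2,left), robot_in(rmD)} \ {carry(b2,left)} = {robot_in(rmD)}
  ∪ pre   = {robot_in(rmD)} ∪ {ball_in(b2,rmD), free(left), robot_in(rmD)}
          = {ball_in(b2,rmD), free(left), robot_in(rmD)}

== RESULT ==
["ball_in(b2,rmD)", "free(left)", "robot_in(rmD)"]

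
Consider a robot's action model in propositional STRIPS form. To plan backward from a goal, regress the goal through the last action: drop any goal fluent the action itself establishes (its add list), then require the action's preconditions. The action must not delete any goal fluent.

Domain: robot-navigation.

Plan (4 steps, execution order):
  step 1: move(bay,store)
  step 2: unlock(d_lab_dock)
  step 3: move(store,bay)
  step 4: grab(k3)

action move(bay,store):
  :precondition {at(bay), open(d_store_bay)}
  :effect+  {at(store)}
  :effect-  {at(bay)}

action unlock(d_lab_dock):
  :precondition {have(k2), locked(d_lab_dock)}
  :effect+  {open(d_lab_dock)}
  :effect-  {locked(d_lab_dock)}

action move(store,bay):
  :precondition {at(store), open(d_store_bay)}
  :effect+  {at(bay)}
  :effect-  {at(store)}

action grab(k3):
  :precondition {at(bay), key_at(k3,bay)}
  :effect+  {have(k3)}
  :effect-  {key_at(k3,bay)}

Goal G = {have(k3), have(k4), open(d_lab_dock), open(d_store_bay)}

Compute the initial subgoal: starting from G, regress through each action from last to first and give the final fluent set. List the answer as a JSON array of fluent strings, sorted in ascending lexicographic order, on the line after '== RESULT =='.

Regress step by step:
  through step 4 (grab(k3)): drop {have(k3)}, keep {have(k4), open(d_lab_dock), open(d_store_bay)}, require {at(bay), key_at(k3,bay)}
    → {at(bay), have(k4), key_at(k3,bay), open(d_lab_dock), open(d_store_bay)}
  through step 3 (move(store,bay)): drop {at(bay)}, keep {have(k4), key_at(k3,bay), open(d_lab_dock), open(d_store_bay)}, require {at(store), open(d_store_bay)}
    → {at(store), have(k4), key_at(k3,bay), open(d_lab_dock), open(d_store_bay)}
  through step 2 (unlock(d_lab_dock)): drop {open(d_lab_dock)}, keep {at(store), have(k4), key_at(k3,bay), open(d_store_bay)}, require {have(k2), locked(d_lab_dock)}
    → {at(store), have(k2), have(k4), key_at(k3,bay), locked(d_lab_dock), open(d_store_bay)}
  through step 1 (move(bay,store)): drop {at(store)}, keep {have(k2), have(k4), key_at(k3,bay), locked(d_lab_dock), open(d_store_bay)}, require {at(bay), open(d_store_bay)}
    → {at(bay), have(k2), have(k4), key_at(k3,bay), locked(d_lab_dock), open(d_store_bay)}

== RESULT ==
["at(bay)", "have(k2)", "have(k4)", "key_at(k3,bay)", "locked(d_lab_dock)", "open(d_store_bay)"]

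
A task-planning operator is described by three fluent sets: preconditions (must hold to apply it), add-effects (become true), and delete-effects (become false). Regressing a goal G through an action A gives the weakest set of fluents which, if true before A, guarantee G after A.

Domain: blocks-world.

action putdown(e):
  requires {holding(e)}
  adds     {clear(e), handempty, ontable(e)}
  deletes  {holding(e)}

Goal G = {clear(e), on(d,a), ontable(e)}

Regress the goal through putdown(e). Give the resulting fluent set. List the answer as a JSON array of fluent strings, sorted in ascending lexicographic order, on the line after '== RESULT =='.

Compute (G \ add) ∪ pre:
  G ∩ del = {}  (empty — regression defined)
  G \ add = {clear(e), on(d,a), ontable(e)} \ {clear(e), handempty, ontable(e)} = {on(d,a)}
  ∪ pre   = {on(d,a)} ∪ {holding(e)}
          = {holding(e), on(d,a)}

== RESULT ==
["holding(e)", "on(d,a)"]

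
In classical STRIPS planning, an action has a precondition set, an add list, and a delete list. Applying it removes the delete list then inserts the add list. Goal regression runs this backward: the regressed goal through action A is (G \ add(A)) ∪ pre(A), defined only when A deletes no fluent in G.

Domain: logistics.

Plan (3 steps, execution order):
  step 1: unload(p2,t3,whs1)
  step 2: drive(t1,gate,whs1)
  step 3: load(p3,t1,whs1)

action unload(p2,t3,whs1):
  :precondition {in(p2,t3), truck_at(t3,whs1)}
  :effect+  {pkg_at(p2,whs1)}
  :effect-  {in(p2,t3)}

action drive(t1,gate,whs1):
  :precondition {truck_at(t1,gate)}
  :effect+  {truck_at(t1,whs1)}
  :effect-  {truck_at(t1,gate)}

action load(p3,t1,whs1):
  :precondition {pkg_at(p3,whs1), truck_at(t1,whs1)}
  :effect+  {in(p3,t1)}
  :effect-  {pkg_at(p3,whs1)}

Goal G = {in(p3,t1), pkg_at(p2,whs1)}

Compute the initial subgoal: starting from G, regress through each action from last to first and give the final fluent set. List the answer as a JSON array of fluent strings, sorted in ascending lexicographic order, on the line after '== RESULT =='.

Work backward from the goal:
  through step 3 (load(p3,t1,whs1)): drop {in(p3,t1)}, keep {pkg_at(p2,whs1)}, require {pkg_at(p3,whs1), truck_at(t1,whs1)}
    → {pkg_at(p2,whs1), pkg_at(p3,whs1), truck_at(t1,whs1)}
  through step 2 (drive(t1,gate,whs1)): drop {truck_at(t1,whs1)}, keep {pkg_at(p2,whs1), pkg_at(p3,whs1)}, require {truck_at(t1,gate)}
    → {pkg_at(p2,whs1), pkg_at(p3,whs1), truck_at(t1,gate)}
  through step 1 (unload(p2,t3,whs1)): drop {pkg_at(p2,whs1)}, keep {pkg_at(p3,whs1), truck_at(t1,gate)}, require {in(p2,t3), truck_at(t3,whs1)}
    → {in(p2,t3), pkg_at(p3,whs1), truck_at(t1,gate), truck_at(t3,whs1)}

== RESULT ==
["in(p2,t3)", "pkg_at(p3,whs1)", "truck_at(t1,gate)", "truck_at(t3,whs1)"]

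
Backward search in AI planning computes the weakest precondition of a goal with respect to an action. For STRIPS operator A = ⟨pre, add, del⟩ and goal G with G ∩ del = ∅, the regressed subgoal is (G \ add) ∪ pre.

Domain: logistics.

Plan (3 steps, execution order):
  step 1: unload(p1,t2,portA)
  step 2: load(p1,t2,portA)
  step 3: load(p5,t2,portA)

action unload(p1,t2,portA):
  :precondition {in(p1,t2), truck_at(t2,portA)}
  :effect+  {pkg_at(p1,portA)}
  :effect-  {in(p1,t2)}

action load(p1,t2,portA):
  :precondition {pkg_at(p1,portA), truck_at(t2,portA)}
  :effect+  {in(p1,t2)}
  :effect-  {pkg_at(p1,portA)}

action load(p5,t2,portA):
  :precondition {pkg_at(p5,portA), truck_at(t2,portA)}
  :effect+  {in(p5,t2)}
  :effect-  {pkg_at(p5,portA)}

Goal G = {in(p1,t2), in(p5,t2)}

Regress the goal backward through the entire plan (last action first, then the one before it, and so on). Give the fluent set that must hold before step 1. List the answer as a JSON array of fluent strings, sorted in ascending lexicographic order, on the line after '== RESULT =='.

Regress step by step:
  through step 3 (load(p5,t2,portA)): drop {in(p5,t2)}, keep {in(p1,t2)}, require {pkg_at(p5,portA), truck_at(t2,portA)}
    → {in(p1,t2), pkg_at(p5,portA), truck_at(t2,portA)}
  through step 2 (load(p1,t2,portA)): drop {in(p1,t2)}, keep {pkg_at(p5,portA), truck_at(t2,portA)}, require {pkg_at(p1,portA), truck_at(t2,portA)}
    → {pkg_at(p1,portA), pkg_at(p5,portA), truck_at(t2,portA)}
  through step 1 (unload(p1,t2,portA)): drop {pkg_at(p1,portA)}, keep {pkg_at(p5,portA), truck_at(t2,portA)}, require {in(p1,t2), truck_at(t2,portA)}
    → {in(p1,t2), pkg_at(p5,portA), truck_at(t2,portA)}

== RESULT ==
["in(p1,t2)", "pkg_at(p5,portA)", "truck_at(t2,portA)"]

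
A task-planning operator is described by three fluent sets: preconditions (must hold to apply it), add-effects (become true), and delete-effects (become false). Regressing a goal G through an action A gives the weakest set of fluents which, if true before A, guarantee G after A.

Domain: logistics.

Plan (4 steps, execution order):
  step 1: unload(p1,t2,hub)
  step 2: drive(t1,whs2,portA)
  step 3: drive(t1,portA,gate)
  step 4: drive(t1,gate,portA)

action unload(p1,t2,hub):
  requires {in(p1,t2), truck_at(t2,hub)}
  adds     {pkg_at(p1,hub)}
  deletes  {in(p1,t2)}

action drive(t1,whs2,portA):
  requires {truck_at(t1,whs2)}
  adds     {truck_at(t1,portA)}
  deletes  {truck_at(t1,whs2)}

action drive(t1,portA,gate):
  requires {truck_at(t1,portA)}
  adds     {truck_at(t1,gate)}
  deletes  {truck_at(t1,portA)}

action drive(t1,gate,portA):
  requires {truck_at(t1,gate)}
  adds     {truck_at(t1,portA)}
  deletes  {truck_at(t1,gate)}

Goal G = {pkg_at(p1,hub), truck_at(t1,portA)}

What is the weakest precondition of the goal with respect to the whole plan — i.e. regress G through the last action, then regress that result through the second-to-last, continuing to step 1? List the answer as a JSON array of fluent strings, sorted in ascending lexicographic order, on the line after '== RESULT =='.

Regress step by step:
  through step 4 (drive(t1,gate,portA)): drop {truck_at(t1,portA)}, keep {pkg_at(p1,hub)}, require {truck_at(t1,gate)}
    → {pkg_at(p1,hub), truck_at(t1,gate)}
  through step 3 (drive(t1,portA,gate)): drop {truck_at(t1,gate)}, keep {pkg_at(p1,hub)}, require {truck_at(t1,portA)}
    → {pkg_at(p1,hub), truck_at(t1,portA)}
  through step 2 (drive(t1,whs2,portA)): drop {truck_at(t1,portA)}, keep {pkg_at(p1,hub)}, require {truck_at(t1,whs2)}
    → {pkg_at(p1,hub), truck_at(t1,whs2)}
  through step 1 (unload(p1,t2,hub)): drop {pkg_at(p1,hub)}, keep {truck_at(t1,whs2)}, require {in(p1,t2), truck_at(t2,hub)}
    → {in(p1,t2), truck_at(t1,whs2), truck_at(t2,hub)}

== RESULT ==
["in(p1,t2)", "truck_at(t1,whs2)", "truck_at(t2,hub)"]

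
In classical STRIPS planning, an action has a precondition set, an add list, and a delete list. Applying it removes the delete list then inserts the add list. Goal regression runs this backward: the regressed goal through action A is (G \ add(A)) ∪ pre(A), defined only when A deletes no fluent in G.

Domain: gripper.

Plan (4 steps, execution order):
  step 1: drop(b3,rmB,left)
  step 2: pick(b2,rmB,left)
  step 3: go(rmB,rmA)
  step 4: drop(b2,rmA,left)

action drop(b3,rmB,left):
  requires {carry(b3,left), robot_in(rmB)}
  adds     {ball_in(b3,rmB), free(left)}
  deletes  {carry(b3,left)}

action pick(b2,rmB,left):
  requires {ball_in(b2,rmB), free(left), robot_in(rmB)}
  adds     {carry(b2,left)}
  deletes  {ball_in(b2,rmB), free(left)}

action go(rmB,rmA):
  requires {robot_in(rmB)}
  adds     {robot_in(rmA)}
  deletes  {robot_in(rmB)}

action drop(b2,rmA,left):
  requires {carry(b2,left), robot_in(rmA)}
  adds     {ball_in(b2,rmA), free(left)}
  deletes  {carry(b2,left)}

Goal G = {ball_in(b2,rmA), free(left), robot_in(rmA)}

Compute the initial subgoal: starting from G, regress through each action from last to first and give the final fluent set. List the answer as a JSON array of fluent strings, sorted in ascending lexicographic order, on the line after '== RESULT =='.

Regress step by step:
  through step 4 (drop(b2,rmA,left)): drop {ball_in(b2,rmA), free(left)}, keep {robot_in(rmA)}, require {carry(b2,left), robot_in(rmA)}
    → {carry(b2,left), robot_in(rmA)}
  through step 3 (go(rmB,rmA)): drop {robot_in(rmA)}, keep {carry(b2,left)}, require {robot_in(rmB)}
    → {carry(b2,left), robot_in(rmB)}
  through step 2 (pick(b2,rmB,left)): drop {carry(b2,left)}, keep {robot_in(rmB)}, require {ball_in(b2,rmB), free(left), robot_in(rmB)}
    → {ball_in(b2,rmB), free(left), robot_in(rmB)}
  through step 1 (drop(b3,rmB,left)): drop {free(left)}, keep {ball_in(b2,rmB), robot_in(rmB)}, require {carry(b3,left), robot_in(rmB)}
    → {ball_in(b2,rmB), carry(b3,left), robot_in(rmB)}

== RESULT ==
["ball_in(b2,rmB)", "carry(b3,left)", "robot_in(rmB)"]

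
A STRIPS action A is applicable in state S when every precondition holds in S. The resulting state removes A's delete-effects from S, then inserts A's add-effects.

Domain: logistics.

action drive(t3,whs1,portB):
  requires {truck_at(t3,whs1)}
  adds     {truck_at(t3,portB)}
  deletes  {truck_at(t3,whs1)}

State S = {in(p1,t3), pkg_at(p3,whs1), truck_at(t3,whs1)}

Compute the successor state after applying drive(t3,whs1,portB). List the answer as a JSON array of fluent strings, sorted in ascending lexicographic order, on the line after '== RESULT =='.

Progress:
  pre ⊆ S: {truck_at(t3,whs1)} ⊆ S  — applicable
  S \ del = {in(p1,t3), pkg_at(p3,whs1)}
  ∪ add   = {in(p1,t3), pkg_at(p3,whs1), truck_at(t3,portB)}

== RESULT ==
["in(p1,t3)", "pkg_at(p3,whs1)", "truck_at(t3,portB)"]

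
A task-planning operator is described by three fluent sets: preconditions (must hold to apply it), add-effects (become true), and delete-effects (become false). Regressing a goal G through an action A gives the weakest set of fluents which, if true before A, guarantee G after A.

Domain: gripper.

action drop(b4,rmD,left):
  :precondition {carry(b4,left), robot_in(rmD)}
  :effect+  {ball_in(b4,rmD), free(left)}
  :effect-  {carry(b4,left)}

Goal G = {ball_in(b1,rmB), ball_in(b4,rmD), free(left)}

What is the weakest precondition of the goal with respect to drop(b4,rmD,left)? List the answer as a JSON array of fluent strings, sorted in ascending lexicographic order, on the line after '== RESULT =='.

Regress:
  G ∩ del = {}  (empty — regression defined)
  G \ add = {ball_in(b1,rmB), ball_in(b4,rmD), free(left)} \ {ball_in(b4,rmD), free(left)} = {ball_in(b1,rmB)}
  ∪ pre   = {ball_in(b1,rmB)} ∪ {carry(b4,left), robot_in(rmD)}
          = {ball_in(b1,rmB), carry(b4,left), robot_in(rmD)}

== RESULT ==
["ball_in(b1,rmB)", "carry(b4,left)", "robot_in(rmD)"]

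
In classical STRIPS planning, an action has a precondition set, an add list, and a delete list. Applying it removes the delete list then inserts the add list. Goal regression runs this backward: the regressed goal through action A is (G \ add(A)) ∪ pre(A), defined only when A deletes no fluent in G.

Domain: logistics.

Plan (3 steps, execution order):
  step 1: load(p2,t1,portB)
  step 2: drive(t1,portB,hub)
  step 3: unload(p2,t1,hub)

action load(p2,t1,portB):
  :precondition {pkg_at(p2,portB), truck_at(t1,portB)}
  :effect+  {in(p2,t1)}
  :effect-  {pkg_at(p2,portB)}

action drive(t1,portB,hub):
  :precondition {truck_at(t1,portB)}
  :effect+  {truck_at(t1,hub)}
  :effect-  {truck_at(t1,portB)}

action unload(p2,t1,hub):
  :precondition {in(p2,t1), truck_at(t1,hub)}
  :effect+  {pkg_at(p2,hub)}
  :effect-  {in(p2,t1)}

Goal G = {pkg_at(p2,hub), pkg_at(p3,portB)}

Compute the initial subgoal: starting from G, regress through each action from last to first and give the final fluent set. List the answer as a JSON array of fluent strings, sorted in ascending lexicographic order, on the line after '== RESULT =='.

Regress step by step:
  through step 3 (unload(p2,t1,hub)): drop {pkg_at(p2,hub)}, keep {pkg_at(p3,portB)}, require {in(p2,t1), truck_at(t1,hub)}
    → {in(p2,t1), pkg_at(p3,portB), truck_at(t1,hub)}
  through step 2 (drive(t1,portB,hub)): drop {truck_at(t1,hub)}, keep {in(p2,t1), pkg_at(p3,portB)}, require {truck_at(t1,portB)}
    → {in(p2,t1), pkg_at(p3,portB), truck_at(t1,portB)}
  through step 1 (load(p2,t1,portB)): drop {in(p2,t1)}, keep {pkg_at(p3,portB), truck_at(t1,portB)}, require {pkg_at(p2,portB), truck_at(t1,portB)}
    → {pkg_at(p2,portB), pkg_at(p3,portB), truck_at(t1,portB)}

== RESULT ==
["pkg_at(p2,portB)", "pkg_at(p3,portB)", "truck_at(t1,portB)"]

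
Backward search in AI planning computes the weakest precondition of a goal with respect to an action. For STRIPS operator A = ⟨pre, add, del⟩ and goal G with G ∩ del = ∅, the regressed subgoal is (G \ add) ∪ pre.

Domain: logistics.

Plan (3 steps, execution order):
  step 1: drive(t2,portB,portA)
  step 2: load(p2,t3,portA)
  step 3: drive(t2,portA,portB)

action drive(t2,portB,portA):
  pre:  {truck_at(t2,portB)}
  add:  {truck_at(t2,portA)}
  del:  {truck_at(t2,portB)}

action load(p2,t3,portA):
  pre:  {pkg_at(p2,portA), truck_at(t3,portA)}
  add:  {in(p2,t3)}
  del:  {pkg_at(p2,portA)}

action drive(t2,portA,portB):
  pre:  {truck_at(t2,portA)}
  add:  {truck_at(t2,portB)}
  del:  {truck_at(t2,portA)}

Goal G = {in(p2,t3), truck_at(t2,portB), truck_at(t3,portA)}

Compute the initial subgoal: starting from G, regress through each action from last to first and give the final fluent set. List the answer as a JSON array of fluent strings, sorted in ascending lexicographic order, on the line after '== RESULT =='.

Regress step by step:
  through step 3 (drive(t2,portA,portB)): drop {truck_at(t2,portB)}, keep {in(p2,t3), truck_at(t3,portA)}, require {truck_at(t2,portA)}
    → {in(p2,t3), truck_at(t2,portA), truck_at(t3,portA)}
  through step 2 (load(p2,t3,portA)): drop {in(p2,t3)}, keep {truck_at(t2,portA), truck_at(t3,portA)}, require {pkg_at(p2,portA), truck_at(t3,portA)}
    → {pkg_at(p2,portA), truck_at(t2,portA), truck_at(t3,portA)}
  through step 1 (drive(t2,portB,portA)): drop {truck_at(t2,portA)}, keep {pkg_at(p2,portA), truck_at(t3,portA)}, require {truck_at(t2,portB)}
    → {pkg_at(p2,portA), truck_at(t2,portB), truck_at(t3,portA)}

== RESULT ==
["pkg_at(p2,portA)", "truck_at(t2,portB)", "truck_at(t3,portA)"]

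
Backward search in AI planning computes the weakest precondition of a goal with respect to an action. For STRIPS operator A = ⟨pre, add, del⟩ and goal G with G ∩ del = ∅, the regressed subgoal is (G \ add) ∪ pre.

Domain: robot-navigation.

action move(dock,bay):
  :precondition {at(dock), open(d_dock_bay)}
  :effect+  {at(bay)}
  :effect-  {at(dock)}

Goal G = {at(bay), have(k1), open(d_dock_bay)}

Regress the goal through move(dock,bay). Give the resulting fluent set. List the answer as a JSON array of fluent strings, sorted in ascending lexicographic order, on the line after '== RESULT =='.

Compute (G \ add) ∪ pre:
  G ∩ del = {}  (empty — regression defined)
  G \ add = {at(bay), have(k1), open(d_dock_bay)} \ {at(bay)} = {have(k1), open(d_dock_bay)}
  ∪ pre   = {have(k1), open(d_dock_bay)} ∪ {at(dock), open(d_dock_bay)}
          = {at(dock), have(k1), open(d_dock_bay)}

== RESULT ==
["at(dock)", "have(k1)", "open(d_dock_bay)"]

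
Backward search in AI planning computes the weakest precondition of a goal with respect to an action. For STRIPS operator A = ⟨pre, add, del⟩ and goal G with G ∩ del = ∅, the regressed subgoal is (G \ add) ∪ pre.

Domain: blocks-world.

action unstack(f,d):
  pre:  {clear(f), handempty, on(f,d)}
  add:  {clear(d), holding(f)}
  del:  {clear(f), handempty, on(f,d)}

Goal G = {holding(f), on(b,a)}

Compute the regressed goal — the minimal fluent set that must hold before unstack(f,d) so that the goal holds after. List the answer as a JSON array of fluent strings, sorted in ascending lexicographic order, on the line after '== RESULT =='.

Compute (G \ add) ∪ pre:
  G ∩ del = {}  (empty — regression defined)
  G \ add = {holding(f), on(b,a)} \ {clear(d), holding(f)} = {on(b,a)}
  ∪ pre   = {on(b,a)} ∪ {clear(f), handempty, on(f,d)}
          = {clear(f), handempty, on(b,a), on(f,d)}

== RESULT ==
["clear(f)", "handempty", "on(b,a)", "on(f,d)"]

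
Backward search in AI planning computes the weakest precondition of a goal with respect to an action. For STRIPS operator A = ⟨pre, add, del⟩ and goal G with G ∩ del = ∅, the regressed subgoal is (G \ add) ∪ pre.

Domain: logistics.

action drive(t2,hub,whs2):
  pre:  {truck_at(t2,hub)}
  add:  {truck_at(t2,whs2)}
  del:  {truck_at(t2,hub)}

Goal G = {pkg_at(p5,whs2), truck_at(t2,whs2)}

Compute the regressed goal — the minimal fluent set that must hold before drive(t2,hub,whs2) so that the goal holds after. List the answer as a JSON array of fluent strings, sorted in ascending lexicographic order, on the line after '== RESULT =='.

Compute (G \ add) ∪ pre:
  G ∩ del = {}  (empty — regression defined)
  G \ add = {pkg_at(p5,whs2), truck_at(t2,whs2)} \ {truck_at(t2,whs2)} = {pkg_at(p5,whs2)}
  ∪ pre   = {pkg_at(p5,whs2)} ∪ {truck_at(t2,hub)}
          = {pkg_at(p5,whs2), truck_at(t2,hub)}

== RESULT ==
["pkg_at(p5,whs2)", "truck_at(t2,hub)"]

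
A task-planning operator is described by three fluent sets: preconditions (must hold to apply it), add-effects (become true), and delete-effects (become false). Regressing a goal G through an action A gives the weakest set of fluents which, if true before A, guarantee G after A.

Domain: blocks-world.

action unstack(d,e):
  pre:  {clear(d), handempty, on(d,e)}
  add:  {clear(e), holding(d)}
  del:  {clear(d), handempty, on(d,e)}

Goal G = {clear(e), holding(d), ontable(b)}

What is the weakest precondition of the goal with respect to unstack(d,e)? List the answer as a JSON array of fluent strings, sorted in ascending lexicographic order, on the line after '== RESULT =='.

Regress:
  G ∩ del = {}  (empty — regression defined)
  G \ add = {clear(e), holding(d), ontable(b)} \ {clear(e), holding(d)} = {ontable(b)}
  ∪ pre   = {ontable(b)} ∪ {clear(d), handempty, on(d,e)}
          = {clear(d), handempty, on(d,e), ontable(b)}

== RESULT ==
["clear(d)", "handempty", "on(d,e)", "ontable(b)"]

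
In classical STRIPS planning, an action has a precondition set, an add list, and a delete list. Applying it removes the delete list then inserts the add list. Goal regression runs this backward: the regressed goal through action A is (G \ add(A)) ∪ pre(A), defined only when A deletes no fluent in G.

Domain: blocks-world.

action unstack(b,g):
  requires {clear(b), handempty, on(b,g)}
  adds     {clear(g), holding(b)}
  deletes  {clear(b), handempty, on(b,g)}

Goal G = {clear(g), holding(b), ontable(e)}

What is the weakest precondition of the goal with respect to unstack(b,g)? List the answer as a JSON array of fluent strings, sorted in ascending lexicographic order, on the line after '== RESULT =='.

Regress:
  G ∩ del = {}  (empty — regression defined)
  G \ add = {clear(g), holding(b), ontable(e)} \ {clear(g), holding(b)} = {ontable(e)}
  ∪ pre   = {ontable(e)} ∪ {clear(b), handempty, on(b,g)}
          = {clear(b), handempty, on(b,g), ontable(e)}

== RESULT ==
["clear(b)", "handempty", "on(b,g)", "ontable(e)"]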